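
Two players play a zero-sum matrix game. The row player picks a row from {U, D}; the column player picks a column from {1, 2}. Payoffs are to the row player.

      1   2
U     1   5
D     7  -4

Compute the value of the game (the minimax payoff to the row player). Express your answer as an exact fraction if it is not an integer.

Row minima: U → 1, D → -4; maximin = 1.
Column maxima: 1 → 7, 2 → 5; minimax = 5.
1 ≠ 5, so there is no saddle point; optimal play is mixed.
Let the row player play U with probability p. Expected payoff against 1: 1p + 7(1−p) = −6p + 7; against 2: 5p + (-4)(1−p) = 9p − 4.
Setting these equal: −6p + 7 = 9p − 4 ⇒ −15p = -11 ⇒ p = 11/15, and the value is (-6)·(11/15) + 7 = 13/5.
For the column player: with q = P(1), equating U's and D's payoffs gives −4q + 5 = 11q − 4 ⇒ q = 3/5.

13/5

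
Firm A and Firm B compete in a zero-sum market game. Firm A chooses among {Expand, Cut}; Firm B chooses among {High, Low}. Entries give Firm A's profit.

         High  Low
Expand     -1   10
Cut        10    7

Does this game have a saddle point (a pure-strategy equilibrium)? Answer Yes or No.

Row minima: Expand → -1, Cut → 7; maximin = 7.
Column maxima: High → 10, Low → 10; minimax = 10.
7 ≠ 10, so no pure-strategy equilibrium exists.

No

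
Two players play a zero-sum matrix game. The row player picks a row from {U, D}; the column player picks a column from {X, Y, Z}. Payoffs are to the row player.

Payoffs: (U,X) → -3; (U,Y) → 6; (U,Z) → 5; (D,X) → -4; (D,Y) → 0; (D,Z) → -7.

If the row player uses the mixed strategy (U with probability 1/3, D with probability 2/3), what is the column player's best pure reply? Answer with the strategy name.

If the column player plays X, the row player's expected payoff is (1/3)·(-3) + (2/3)·(-4) = -11/3.
If the column player plays Y, the row player's expected payoff is (1/3)·6 + (2/3)·0 = 2.
If the column player plays Z, the row player's expected payoff is (1/3)·5 + (2/3)·(-7) = -3.
The column player minimizes the row player's payoff; the smallest is -11/3, so the best response is X.

X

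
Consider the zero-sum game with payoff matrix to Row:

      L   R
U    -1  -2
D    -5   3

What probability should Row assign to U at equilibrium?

Row minima: U → -2, D → -5; maximin = -2.
Column maxima: L → -1, R → 3; minimax = -1.
-2 ≠ -1, so there is no saddle point; optimal play is mixed.
Let Row play U with probability p. Expected payoff against L: (-1)p + (-5)(1−p) = 4p − 5; against R: (-2)p + 3(1−p) = −5p + 3.
Setting these equal: 4p − 5 = −5p + 3 ⇒ 9p = 8 ⇒ p = 8/9, and the value is (4)·(8/9) − 5 = -13/9.
For Column: with q = P(L), equating U's and D's payoffs gives q − 2 = −8q + 3 ⇒ q = 5/9.

8/9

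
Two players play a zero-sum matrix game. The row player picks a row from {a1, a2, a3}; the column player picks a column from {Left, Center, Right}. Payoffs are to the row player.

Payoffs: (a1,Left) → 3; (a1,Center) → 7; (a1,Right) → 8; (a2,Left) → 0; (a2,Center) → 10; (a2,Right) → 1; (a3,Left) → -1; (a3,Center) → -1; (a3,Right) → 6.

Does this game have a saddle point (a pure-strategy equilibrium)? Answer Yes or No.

Row minima: a1 → 3, a2 → 0, a3 → -1; maximin = 3.
Column maxima: Left → 3, Center → 10, Right → 8; minimax = 3.
maximin = minimax = 3, so a saddle point exists.

Yes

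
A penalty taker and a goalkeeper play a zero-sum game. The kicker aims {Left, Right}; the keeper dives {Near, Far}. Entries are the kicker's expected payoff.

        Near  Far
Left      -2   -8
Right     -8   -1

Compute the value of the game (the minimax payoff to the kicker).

Row minima: Left → -8, Right → -8; maximin = -8.
Column maxima: Near → -2, Far → -1; minimax = -2.
-8 ≠ -2, so there is no saddle point; optimal play is mixed.
Let the kicker play Left with probability p. Expected payoff against Near: (-2)p + (-8)(1−p) = 6p − 8; against Far: (-8)p + (-1)(1−p) = −7p − 1.
Setting these equal: 6p − 8 = −7p − 1 ⇒ 13p = 7 ⇒ p = 7/13, and the value is (6)·(7/13) − 8 = -62/13.
For the keeper: with q = P(Near), equating Left's and Right's payoffs gives 6q − 8 = −7q − 1 ⇒ q = 7/13.

-62/13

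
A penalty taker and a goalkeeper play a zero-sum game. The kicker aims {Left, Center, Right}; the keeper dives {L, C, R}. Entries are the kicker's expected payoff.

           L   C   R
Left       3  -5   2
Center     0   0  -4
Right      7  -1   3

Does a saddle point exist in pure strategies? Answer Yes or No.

No

Row minima: Left → -5, Center → -4, Right → -1; maximin = -1.
Column maxima: L → 7, C → 0, R → 3; minimax = 0.
-1 ≠ 0, so no pure-strategy equilibrium exists.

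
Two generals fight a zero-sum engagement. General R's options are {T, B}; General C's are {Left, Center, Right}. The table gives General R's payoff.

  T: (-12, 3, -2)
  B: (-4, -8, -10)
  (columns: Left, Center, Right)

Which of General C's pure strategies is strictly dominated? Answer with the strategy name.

Center

Right holds General R's payoff strictly below Center in every row: -2 < 3, -10 < -8.
So Center is strictly dominated for General C.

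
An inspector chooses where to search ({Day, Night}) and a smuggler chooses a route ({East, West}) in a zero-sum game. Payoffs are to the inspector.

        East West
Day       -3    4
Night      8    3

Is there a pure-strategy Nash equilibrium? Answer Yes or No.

No

Row minima: Day → -3, Night → 3; maximin = 3.
Column maxima: East → 8, West → 4; minimax = 4.
3 ≠ 4, so no pure-strategy equilibrium exists.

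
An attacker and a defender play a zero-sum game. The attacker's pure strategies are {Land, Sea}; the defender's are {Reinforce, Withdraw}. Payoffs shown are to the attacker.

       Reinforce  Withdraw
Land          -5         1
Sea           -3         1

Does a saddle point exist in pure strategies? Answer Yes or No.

Yes

Row minima: Land → -5, Sea → -3; maximin = -3.
Column maxima: Reinforce → -3, Withdraw → 1; minimax = -3.
maximin = minimax = -3, so a saddle point exists.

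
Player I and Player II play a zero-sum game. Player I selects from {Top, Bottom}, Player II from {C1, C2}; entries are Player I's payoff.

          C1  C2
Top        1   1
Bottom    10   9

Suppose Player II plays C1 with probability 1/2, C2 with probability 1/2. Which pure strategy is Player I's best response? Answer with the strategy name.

Bottom

Expected payoff of Top: (1/2)·1 + (1/2)·1 = 1.
Expected payoff of Bottom: (1/2)·10 + (1/2)·9 = 19/2.
The largest is 19/2, so Player I's best response is Bottom.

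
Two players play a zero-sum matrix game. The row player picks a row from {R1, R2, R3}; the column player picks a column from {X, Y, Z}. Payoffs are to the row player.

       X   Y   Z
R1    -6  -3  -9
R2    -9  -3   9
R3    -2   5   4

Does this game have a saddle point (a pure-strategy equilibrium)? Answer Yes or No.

Yes

Row minima: R1 → -9, R2 → -9, R3 → -2; maximin = -2.
Column maxima: X → -2, Y → 5, Z → 9; minimax = -2.
maximin = minimax = -2, so a saddle point exists.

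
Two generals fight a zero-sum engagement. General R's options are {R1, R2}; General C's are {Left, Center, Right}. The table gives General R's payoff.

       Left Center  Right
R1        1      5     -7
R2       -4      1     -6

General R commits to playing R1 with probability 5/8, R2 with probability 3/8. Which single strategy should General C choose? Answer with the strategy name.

Right

If General C plays Left, General R's expected payoff is (5/8)·1 + (3/8)·(-4) = -7/8.
If General C plays Center, General R's expected payoff is (5/8)·5 + (3/8)·1 = 7/2.
If General C plays Right, General R's expected payoff is (5/8)·(-7) + (3/8)·(-6) = -53/8.
General C minimizes General R's payoff; the smallest is -53/8, so the best response is Right.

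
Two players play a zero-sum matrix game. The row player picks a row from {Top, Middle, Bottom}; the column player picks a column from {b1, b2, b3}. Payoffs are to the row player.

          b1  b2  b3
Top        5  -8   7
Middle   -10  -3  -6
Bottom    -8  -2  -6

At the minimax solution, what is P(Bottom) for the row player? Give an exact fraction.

Row minima: Top → -8, Middle → -10, Bottom → -8; maximin = -8.
Column maxima: b1 → 5, b2 → -2, b3 → 7; minimax = -2.
-8 ≠ -2, so there is no saddle point; optimal play is mixed.
b3 is strictly dominated by b1 (it gives the row player strictly more in every row), so the column player never plays it.
With b3 eliminated, Middle is strictly dominated by Bottom (Bottom gives the row player strictly more in every remaining column), so the row player never plays it.
On the remaining 2×2 (Top, Bottom vs b1, b2):
Let the row player play Top with probability p. Expected payoff against b1: 5p + (-8)(1−p) = 13p − 8; against b2: (-8)p + (-2)(1−p) = −6p − 2.
Setting these equal: 13p − 8 = −6p − 2 ⇒ 19p = 6 ⇒ p = 6/19, and the value is (13)·(6/19) − 8 = -74/19.
For the column player: with q = P(b1), equating Top's and Bottom's payoffs gives 13q − 8 = −6q − 2 ⇒ q = 6/19.

13/19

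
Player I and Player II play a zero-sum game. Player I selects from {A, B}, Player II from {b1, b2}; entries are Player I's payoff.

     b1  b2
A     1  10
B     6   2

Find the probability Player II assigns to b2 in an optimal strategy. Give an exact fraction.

5/13

Row minima: A → 1, B → 2; maximin = 2.
Column maxima: b1 → 6, b2 → 10; minimax = 6.
2 ≠ 6, so there is no saddle point; optimal play is mixed.
Let Player I play A with probability p. Expected payoff against b1: 1p + 6(1−p) = −5p + 6; against b2: 10p + 2(1−p) = 8p + 2.
Setting these equal: −5p + 6 = 8p + 2 ⇒ −13p = -4 ⇒ p = 4/13, and the value is (-5)·(4/13) + 6 = 58/13.
For Player II: with q = P(b1), equating A's and B's payoffs gives −9q + 10 = 4q + 2 ⇒ q = 8/13.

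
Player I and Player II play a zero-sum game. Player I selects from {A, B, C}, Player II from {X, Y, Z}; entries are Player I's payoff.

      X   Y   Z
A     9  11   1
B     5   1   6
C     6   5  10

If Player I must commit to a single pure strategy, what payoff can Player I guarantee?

Row minima: A → 1, B → 1, C → 5.
The best of these is 5.

5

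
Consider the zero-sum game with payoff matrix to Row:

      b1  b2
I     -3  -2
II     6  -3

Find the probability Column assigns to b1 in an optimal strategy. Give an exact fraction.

Row minima: I → -3, II → -3; maximin = -3.
Column maxima: b1 → 6, b2 → -2; minimax = -2.
-3 ≠ -2, so there is no saddle point; optimal play is mixed.
Let Row play I with probability p. Expected payoff against b1: (-3)p + 6(1−p) = −9p + 6; against b2: (-2)p + (-3)(1−p) = p − 3.
Setting these equal: −9p + 6 = p − 3 ⇒ −10p = -9 ⇒ p = 9/10, and the value is (-9)·(9/10) + 6 = -21/10.
For Column: with q = P(b1), equating I's and II's payoffs gives −q − 2 = 9q − 3 ⇒ q = 1/10.

1/10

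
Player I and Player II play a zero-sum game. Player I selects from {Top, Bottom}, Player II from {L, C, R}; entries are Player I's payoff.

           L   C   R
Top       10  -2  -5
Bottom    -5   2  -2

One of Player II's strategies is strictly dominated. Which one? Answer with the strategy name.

C

R holds Player I's payoff strictly below C in every row: -5 < -2, -2 < 2.
So C is strictly dominated for Player II.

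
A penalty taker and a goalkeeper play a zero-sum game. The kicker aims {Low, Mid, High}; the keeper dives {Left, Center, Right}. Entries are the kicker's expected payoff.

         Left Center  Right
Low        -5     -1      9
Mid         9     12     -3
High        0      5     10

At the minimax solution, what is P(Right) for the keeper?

Row minima: Low → -5, Mid → -3, High → 0; maximin = 0.
Column maxima: Left → 9, Center → 12, Right → 10; minimax = 9.
0 ≠ 9, so there is no saddle point; optimal play is mixed.
Low is strictly dominated by High, so the kicker never plays it.
Center is strictly dominated by Left (it gives the kicker strictly more in every row), so the keeper never plays it.
On the remaining 2×2 (Mid, High vs Left, Right):
Let the kicker play Mid with probability p. Expected payoff against Left: 9p + 0(1−p) = 9p; against Right: (-3)p + 10(1−p) = −13p + 10.
Setting these equal: 9p = −13p + 10 ⇒ 22p = 10 ⇒ p = 5/11, and the value is (9)·(5/11) = 45/11.
For the keeper: with q = P(Left), equating Mid's and High's payoffs gives 12q − 3 = −10q + 10 ⇒ q = 13/22.

9/22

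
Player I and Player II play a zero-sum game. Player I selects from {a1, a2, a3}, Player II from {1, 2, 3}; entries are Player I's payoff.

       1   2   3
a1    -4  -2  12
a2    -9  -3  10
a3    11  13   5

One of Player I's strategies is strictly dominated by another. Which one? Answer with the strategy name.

a1 gives a strictly higher payoff than a2 against every column: -4 > -9, -2 > -3, 12 > 10.
So a2 is strictly dominated and Player I never plays it.

a2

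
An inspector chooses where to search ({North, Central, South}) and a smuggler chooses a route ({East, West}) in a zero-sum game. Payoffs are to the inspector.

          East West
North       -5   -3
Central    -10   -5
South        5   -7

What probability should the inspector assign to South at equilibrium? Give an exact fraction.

Row minima: North → -5, Central → -10, South → -7; maximin = -5.
Column maxima: East → 5, West → -3; minimax = -3.
-5 ≠ -3, so there is no saddle point; optimal play is mixed.
Central is strictly dominated by North, so the inspector never plays it.
On the remaining 2×2 (North, South vs East, West):
Let the inspector play North with probability p. Expected payoff against East: (-5)p + 5(1−p) = −10p + 5; against West: (-3)p + (-7)(1−p) = 4p − 7.
Setting these equal: −10p + 5 = 4p − 7 ⇒ −14p = -12 ⇒ p = 6/7, and the value is (-10)·(6/7) + 5 = -25/7.
For the smuggler: with q = P(East), equating North's and South's payoffs gives −2q − 3 = 12q − 7 ⇒ q = 2/7.

1/7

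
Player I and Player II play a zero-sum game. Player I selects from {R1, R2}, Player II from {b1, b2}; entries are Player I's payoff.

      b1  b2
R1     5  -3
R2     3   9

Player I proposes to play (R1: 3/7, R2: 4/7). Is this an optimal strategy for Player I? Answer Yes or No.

Yes

Against b1 this mix gives (3/7)·5 + (4/7)·3 = 27/7.
Against b2 this mix gives (3/7)·(-3) + (4/7)·9 = 27/7.
All of Player II's active replies (b1, b2) yield 27/7, and no column does worse for Player I. The mix makes Player II indifferent and guarantees 27/7, so it is optimal.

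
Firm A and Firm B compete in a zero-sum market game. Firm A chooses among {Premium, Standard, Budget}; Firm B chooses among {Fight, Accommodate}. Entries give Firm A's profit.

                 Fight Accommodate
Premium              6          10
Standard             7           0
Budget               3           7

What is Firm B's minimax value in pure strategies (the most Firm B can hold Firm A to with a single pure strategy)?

7

Column maxima: Fight → 7, Accommodate → 10.
The smallest of these is 7.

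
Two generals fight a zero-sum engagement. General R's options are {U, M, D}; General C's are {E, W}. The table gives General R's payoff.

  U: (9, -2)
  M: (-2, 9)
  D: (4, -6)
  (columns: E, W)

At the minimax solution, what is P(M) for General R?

1/2

Row minima: U → -2, M → -2, D → -6; maximin = -2.
Column maxima: E → 9, W → 9; minimax = 9.
-2 ≠ 9, so there is no saddle point; optimal play is mixed.
D is strictly dominated by U, so General R never plays it.
On the remaining 2×2 (U, M vs E, W):
Let General R play U with probability p. Expected payoff against E: 9p + (-2)(1−p) = 11p − 2; against W: (-2)p + 9(1−p) = −11p + 9.
Setting these equal: 11p − 2 = −11p + 9 ⇒ 22p = 11 ⇒ p = 1/2, and the value is (11)·(1/2) − 2 = 7/2.
For General C: with q = P(E), equating U's and M's payoffs gives 11q − 2 = −11q + 9 ⇒ q = 1/2.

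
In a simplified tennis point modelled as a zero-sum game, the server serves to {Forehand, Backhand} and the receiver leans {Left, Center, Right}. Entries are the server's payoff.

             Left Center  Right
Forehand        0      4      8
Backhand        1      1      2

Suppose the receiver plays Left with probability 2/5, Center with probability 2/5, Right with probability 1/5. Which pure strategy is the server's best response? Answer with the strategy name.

Expected payoff of Forehand: (2/5)·0 + (2/5)·4 + (1/5)·8 = 16/5.
Expected payoff of Backhand: (2/5)·1 + (2/5)·1 + (1/5)·2 = 6/5.
The largest is 16/5, so the server's best response is Forehand.

Forehand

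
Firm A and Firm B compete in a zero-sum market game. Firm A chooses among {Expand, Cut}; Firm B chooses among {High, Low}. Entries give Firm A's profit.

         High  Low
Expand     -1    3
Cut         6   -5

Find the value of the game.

Row minima: Expand → -1, Cut → -5; maximin = -1.
Column maxima: High → 6, Low → 3; minimax = 3.
-1 ≠ 3, so there is no saddle point; optimal play is mixed.
Let Firm A play Expand with probability p. Expected payoff against High: (-1)p + 6(1−p) = −7p + 6; against Low: 3p + (-5)(1−p) = 8p − 5.
Setting these equal: −7p + 6 = 8p − 5 ⇒ −15p = -11 ⇒ p = 11/15, and the value is (-7)·(11/15) + 6 = 13/15.
For Firm B: with q = P(High), equating Expand's and Cut's payoffs gives −4q + 3 = 11q − 5 ⇒ q = 8/15.

13/15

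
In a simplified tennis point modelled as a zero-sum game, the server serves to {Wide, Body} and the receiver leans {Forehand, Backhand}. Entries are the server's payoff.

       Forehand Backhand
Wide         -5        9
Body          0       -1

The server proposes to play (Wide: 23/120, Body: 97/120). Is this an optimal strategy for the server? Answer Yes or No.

No

Against Forehand this mix gives (23/120)·(-5) + (97/120)·0 = -23/24.
Against Backhand this mix gives (23/120)·9 + (97/120)·(-1) = 11/12.
The receiver will play Forehand, holding the server to -23/24. Shifting weight toward the row that does better against Forehand would raise this floor (the equalizing mix achieves -1/3 against both Forehand and Backhand), so the proposed strategy is not optimal.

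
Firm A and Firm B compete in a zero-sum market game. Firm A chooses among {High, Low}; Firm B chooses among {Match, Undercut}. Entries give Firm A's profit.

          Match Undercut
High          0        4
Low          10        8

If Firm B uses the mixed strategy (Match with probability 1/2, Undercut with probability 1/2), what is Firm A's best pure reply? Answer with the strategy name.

Expected payoff of High: (1/2)·0 + (1/2)·4 = 2.
Expected payoff of Low: (1/2)·10 + (1/2)·8 = 9.
The largest is 9, so Firm A's best response is Low.

Low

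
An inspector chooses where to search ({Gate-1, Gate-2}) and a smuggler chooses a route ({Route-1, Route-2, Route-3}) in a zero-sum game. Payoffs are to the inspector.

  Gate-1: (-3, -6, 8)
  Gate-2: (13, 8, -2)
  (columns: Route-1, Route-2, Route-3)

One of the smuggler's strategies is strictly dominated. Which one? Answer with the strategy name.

Route-1

Route-2 holds the inspector's payoff strictly below Route-1 in every row: -6 < -3, 8 < 13.
So Route-1 is strictly dominated for the smuggler.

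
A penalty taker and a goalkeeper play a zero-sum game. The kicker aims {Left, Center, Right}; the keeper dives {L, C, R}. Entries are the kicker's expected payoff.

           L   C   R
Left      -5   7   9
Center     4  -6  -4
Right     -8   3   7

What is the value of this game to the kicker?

-1/11

Row minima: Left → -5, Center → -6, Right → -8; maximin = -5.
Column maxima: L → 4, C → 7, R → 9; minimax = 4.
-5 ≠ 4, so there is no saddle point; optimal play is mixed.
Right is strictly dominated by Left, so the kicker never plays it.
R is strictly dominated by C (it gives the kicker strictly more in every row), so the keeper never plays it.
On the remaining 2×2 (Left, Center vs L, C):
Let the kicker play Left with probability p. Expected payoff against L: (-5)p + 4(1−p) = −9p + 4; against C: 7p + (-6)(1−p) = 13p − 6.
Setting these equal: −9p + 4 = 13p − 6 ⇒ −22p = -10 ⇒ p = 5/11, and the value is (-9)·(5/11) + 4 = -1/11.
For the keeper: with q = P(L), equating Left's and Center's payoffs gives −12q + 7 = 10q − 6 ⇒ q = 13/22.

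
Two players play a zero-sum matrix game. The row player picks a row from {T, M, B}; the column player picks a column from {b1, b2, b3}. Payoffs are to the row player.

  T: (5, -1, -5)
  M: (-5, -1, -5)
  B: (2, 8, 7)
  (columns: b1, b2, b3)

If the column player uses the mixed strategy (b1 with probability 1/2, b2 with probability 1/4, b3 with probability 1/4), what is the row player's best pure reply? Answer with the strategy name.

Expected payoff of T: (1/2)·5 + (1/4)·(-1) + (1/4)·(-5) = 1.
Expected payoff of M: (1/2)·(-5) + (1/4)·(-1) + (1/4)·(-5) = -4.
Expected payoff of B: (1/2)·2 + (1/4)·8 + (1/4)·7 = 19/4.
The largest is 19/4, so the row player's best response is B.

B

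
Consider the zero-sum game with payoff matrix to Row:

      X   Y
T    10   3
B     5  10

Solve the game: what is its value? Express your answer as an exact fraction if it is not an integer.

85/12

Row minima: T → 3, B → 5; maximin = 5.
Column maxima: X → 10, Y → 10; minimax = 10.
5 ≠ 10, so there is no saddle point; optimal play is mixed.
Let Row play T with probability p. Expected payoff against X: 10p + 5(1−p) = 5p + 5; against Y: 3p + 10(1−p) = −7p + 10.
Setting these equal: 5p + 5 = −7p + 10 ⇒ 12p = 5 ⇒ p = 5/12, and the value is (5)·(5/12) + 5 = 85/12.
For Column: with q = P(X), equating T's and B's payoffs gives 7q + 3 = −5q + 10 ⇒ q = 7/12.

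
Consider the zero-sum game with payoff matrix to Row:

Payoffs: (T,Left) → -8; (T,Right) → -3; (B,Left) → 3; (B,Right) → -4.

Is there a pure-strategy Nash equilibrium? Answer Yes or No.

Row minima: T → -8, B → -4; maximin = -4.
Column maxima: Left → 3, Right → -3; minimax = -3.
-4 ≠ -3, so no pure-strategy equilibrium exists.

No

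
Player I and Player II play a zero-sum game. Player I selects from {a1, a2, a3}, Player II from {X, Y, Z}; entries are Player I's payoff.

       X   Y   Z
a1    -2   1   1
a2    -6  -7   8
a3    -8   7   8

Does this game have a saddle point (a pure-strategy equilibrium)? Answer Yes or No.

Row minima: a1 → -2, a2 → -7, a3 → -8; maximin = -2.
Column maxima: X → -2, Y → 7, Z → 8; minimax = -2.
maximin = minimax = -2, so a saddle point exists.

Yes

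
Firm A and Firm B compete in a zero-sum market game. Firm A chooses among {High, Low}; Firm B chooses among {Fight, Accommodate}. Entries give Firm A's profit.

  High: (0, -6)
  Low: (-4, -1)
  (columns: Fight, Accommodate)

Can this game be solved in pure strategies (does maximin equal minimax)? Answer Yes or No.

Row minima: High → -6, Low → -4; maximin = -4.
Column maxima: Fight → 0, Accommodate → -1; minimax = -1.
-4 ≠ -1, so no pure-strategy equilibrium exists.

No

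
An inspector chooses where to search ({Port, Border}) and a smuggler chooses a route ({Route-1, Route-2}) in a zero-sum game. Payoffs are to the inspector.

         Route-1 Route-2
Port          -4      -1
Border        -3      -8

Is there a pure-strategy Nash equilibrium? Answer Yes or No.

No

Row minima: Port → -4, Border → -8; maximin = -4.
Column maxima: Route-1 → -3, Route-2 → -1; minimax = -3.
-4 ≠ -3, so no pure-strategy equilibrium exists.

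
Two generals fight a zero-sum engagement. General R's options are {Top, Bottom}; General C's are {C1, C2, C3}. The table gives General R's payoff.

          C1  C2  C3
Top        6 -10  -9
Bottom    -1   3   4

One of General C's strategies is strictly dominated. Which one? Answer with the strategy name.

C3

C2 holds General R's payoff strictly below C3 in every row: -10 < -9, 3 < 4.
So C3 is strictly dominated for General C.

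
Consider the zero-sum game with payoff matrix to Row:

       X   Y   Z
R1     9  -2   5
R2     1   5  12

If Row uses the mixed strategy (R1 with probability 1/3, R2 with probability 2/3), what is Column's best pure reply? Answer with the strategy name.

Y

If Column plays X, Row's expected payoff is (1/3)·9 + (2/3)·1 = 11/3.
If Column plays Y, Row's expected payoff is (1/3)·(-2) + (2/3)·5 = 8/3.
If Column plays Z, Row's expected payoff is (1/3)·5 + (2/3)·12 = 29/3.
Column minimizes Row's payoff; the smallest is 8/3, so the best response is Y.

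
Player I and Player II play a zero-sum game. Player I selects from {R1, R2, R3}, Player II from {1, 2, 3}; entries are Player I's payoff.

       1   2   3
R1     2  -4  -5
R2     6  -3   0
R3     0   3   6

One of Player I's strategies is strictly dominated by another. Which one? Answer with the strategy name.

R2 gives a strictly higher payoff than R1 against every column: 6 > 2, -3 > -4, 0 > -5.
So R1 is strictly dominated and Player I never plays it.

R1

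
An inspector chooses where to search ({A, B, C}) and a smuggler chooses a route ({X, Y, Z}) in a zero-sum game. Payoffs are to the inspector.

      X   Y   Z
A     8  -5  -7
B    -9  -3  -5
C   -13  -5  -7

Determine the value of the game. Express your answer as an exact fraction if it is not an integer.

Row minima: A → -7, B → -9, C → -13; maximin = -7.
Column maxima: X → 8, Y → -3, Z → -5; minimax = -5.
-7 ≠ -5, so there is no saddle point; optimal play is mixed.
C is strictly dominated by B, so the inspector never plays it.
Y is strictly dominated by Z (it gives the inspector strictly more in every row), so the smuggler never plays it.
On the remaining 2×2 (A, B vs X, Z):
Let the inspector play A with probability p. Expected payoff against X: 8p + (-9)(1−p) = 17p − 9; against Z: (-7)p + (-5)(1−p) = −2p − 5.
Setting these equal: 17p − 9 = −2p − 5 ⇒ 19p = 4 ⇒ p = 4/19, and the value is (17)·(4/19) − 9 = -103/19.
For the smuggler: with q = P(X), equating A's and B's payoffs gives 15q − 7 = −4q − 5 ⇒ q = 2/19.

-103/19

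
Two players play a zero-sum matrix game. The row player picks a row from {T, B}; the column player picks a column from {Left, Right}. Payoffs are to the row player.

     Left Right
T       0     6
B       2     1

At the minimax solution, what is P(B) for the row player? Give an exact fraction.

Row minima: T → 0, B → 1; maximin = 1.
Column maxima: Left → 2, Right → 6; minimax = 2.
1 ≠ 2, so there is no saddle point; optimal play is mixed.
Let the row player play T with probability p. Expected payoff against Left: 0p + 2(1−p) = −2p + 2; against Right: 6p + 1(1−p) = 5p + 1.
Setting these equal: −2p + 2 = 5p + 1 ⇒ −7p = -1 ⇒ p = 1/7, and the value is (-2)·(1/7) + 2 = 12/7.
For the column player: with q = P(Left), equating T's and B's payoffs gives −6q + 6 = q + 1 ⇒ q = 5/7.

6/7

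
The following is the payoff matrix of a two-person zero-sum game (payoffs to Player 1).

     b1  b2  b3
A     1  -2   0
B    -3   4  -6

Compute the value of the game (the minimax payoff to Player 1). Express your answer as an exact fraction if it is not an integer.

Row minima: A → -2, B → -6; maximin = -2.
Column maxima: b1 → 1, b2 → 4, b3 → 0; minimax = 0.
-2 ≠ 0, so there is no saddle point; optimal play is mixed.
b1 is strictly dominated by b3 (it gives Player 1 strictly more in every row), so Player 2 never plays it.
On the remaining 2×2 (A, B vs b2, b3):
Let Player 1 play A with probability p. Expected payoff against b2: (-2)p + 4(1−p) = −6p + 4; against b3: 0p + (-6)(1−p) = 6p − 6.
Setting these equal: −6p + 4 = 6p − 6 ⇒ −12p = -10 ⇒ p = 5/6, and the value is (-6)·(5/6) + 4 = -1.
For Player 2: with q = P(b2), equating A's and B's payoffs gives −2q = 10q − 6 ⇒ q = 1/2.

-1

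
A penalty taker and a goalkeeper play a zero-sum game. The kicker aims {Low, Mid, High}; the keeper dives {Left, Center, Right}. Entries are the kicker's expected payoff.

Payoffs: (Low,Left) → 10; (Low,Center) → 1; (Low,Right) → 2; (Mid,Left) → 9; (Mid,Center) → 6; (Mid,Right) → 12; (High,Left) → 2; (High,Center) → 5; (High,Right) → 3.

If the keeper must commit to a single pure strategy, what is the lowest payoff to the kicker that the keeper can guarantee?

Column maxima: Left → 10, Center → 6, Right → 12.
The smallest of these is 6.

6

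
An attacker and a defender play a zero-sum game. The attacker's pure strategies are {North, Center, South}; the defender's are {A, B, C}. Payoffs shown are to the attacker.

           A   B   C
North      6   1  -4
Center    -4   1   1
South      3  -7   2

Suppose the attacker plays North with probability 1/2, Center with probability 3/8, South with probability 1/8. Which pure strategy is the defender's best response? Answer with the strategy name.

If the defender plays A, the attacker's expected payoff is (1/2)·6 + (3/8)·(-4) + (1/8)·3 = 15/8.
If the defender plays B, the attacker's expected payoff is (1/2)·1 + (3/8)·1 + (1/8)·(-7) = 0.
If the defender plays C, the attacker's expected payoff is (1/2)·(-4) + (3/8)·1 + (1/8)·2 = -11/8.
The defender minimizes the attacker's payoff; the smallest is -11/8, so the best response is C.

C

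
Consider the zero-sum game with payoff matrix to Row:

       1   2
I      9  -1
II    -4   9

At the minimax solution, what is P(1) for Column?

10/23

Row minima: I → -1, II → -4; maximin = -1.
Column maxima: 1 → 9, 2 → 9; minimax = 9.
-1 ≠ 9, so there is no saddle point; optimal play is mixed.
Let Row play I with probability p. Expected payoff against 1: 9p + (-4)(1−p) = 13p − 4; against 2: (-1)p + 9(1−p) = −10p + 9.
Setting these equal: 13p − 4 = −10p + 9 ⇒ 23p = 13 ⇒ p = 13/23, and the value is (13)·(13/23) − 4 = 77/23.
For Column: with q = P(1), equating I's and II's payoffs gives 10q − 1 = −13q + 9 ⇒ q = 10/23.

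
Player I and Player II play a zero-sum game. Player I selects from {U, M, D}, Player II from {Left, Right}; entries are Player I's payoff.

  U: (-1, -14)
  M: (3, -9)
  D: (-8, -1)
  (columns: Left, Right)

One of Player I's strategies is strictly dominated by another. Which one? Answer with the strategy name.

M gives a strictly higher payoff than U against every column: 3 > -1, -9 > -14.
So U is strictly dominated and Player I never plays it.

U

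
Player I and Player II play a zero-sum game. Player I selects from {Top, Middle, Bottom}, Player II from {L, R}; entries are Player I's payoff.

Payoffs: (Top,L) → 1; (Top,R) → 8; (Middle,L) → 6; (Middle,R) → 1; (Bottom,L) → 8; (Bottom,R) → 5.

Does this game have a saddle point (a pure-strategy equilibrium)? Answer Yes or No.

No

Row minima: Top → 1, Middle → 1, Bottom → 5; maximin = 5.
Column maxima: L → 8, R → 8; minimax = 8.
5 ≠ 8, so no pure-strategy equilibrium exists.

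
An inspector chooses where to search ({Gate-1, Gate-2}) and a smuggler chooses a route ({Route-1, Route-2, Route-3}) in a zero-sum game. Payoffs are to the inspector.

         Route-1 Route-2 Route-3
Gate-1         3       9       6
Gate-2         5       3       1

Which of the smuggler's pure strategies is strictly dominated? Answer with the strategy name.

Route-3 holds the inspector's payoff strictly below Route-2 in every row: 6 < 9, 1 < 3.
So Route-2 is strictly dominated for the smuggler.

Route-2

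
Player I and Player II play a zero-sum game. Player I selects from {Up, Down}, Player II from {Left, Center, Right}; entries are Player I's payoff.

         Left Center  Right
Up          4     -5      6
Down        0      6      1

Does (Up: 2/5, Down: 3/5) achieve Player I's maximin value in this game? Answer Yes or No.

Yes

Against Left this mix gives (2/5)·4 + (3/5)·0 = 8/5.
Against Center this mix gives (2/5)·(-5) + (3/5)·6 = 8/5.
Against Right this mix gives (2/5)·6 + (3/5)·1 = 3.
All of Player II's active replies (Left, Center) yield 8/5, and no column does worse for Player I. The mix makes Player II indifferent and guarantees 8/5, so it is optimal.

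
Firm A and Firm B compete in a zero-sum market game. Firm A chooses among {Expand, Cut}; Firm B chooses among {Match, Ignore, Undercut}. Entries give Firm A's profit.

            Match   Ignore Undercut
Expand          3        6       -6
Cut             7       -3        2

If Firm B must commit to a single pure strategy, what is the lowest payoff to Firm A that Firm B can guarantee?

2

Column maxima: Match → 7, Ignore → 6, Undercut → 2.
The smallest of these is 2.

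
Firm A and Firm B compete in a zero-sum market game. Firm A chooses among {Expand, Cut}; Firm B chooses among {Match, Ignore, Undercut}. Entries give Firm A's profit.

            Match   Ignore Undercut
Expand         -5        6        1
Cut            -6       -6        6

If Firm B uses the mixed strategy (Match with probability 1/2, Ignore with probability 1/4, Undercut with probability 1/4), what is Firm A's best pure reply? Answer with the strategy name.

Expected payoff of Expand: (1/2)·(-5) + (1/4)·6 + (1/4)·1 = -3/4.
Expected payoff of Cut: (1/2)·(-6) + (1/4)·(-6) + (1/4)·6 = -3.
The largest is -3/4, so Firm A's best response is Expand.

Expand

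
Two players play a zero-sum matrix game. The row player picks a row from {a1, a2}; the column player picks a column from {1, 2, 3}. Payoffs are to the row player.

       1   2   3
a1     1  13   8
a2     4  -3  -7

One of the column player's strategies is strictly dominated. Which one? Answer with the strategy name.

3 holds the row player's payoff strictly below 2 in every row: 8 < 13, -7 < -3.
So 2 is strictly dominated for the column player.

2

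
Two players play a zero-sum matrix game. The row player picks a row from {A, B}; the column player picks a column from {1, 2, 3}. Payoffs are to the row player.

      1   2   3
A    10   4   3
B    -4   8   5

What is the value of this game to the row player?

Row minima: A → 3, B → -4; maximin = 3.
Column maxima: 1 → 10, 2 → 8, 3 → 5; minimax = 5.
3 ≠ 5, so there is no saddle point; optimal play is mixed.
2 is strictly dominated by 3 (it gives the row player strictly more in every row), so the column player never plays it.
On the remaining 2×2 (A, B vs 1, 3):
Let the row player play A with probability p. Expected payoff against 1: 10p + (-4)(1−p) = 14p − 4; against 3: 3p + 5(1−p) = −2p + 5.
Setting these equal: 14p − 4 = −2p + 5 ⇒ 16p = 9 ⇒ p = 9/16, and the value is (14)·(9/16) − 4 = 31/8.
For the column player: with q = P(1), equating A's and B's payoffs gives 7q + 3 = −9q + 5 ⇒ q = 1/8.

31/8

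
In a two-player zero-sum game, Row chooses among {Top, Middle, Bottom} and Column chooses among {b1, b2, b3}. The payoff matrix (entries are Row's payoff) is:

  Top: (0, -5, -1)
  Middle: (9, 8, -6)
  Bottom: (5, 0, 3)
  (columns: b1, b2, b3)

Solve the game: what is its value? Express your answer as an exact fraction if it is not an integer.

24/17

Row minima: Top → -5, Middle → -6, Bottom → 0; maximin = 0.
Column maxima: b1 → 9, b2 → 8, b3 → 3; minimax = 3.
0 ≠ 3, so there is no saddle point; optimal play is mixed.
Top is strictly dominated by Bottom, so Row never plays it.
b1 is strictly dominated by b2 (it gives Row strictly more in every row), so Column never plays it.
On the remaining 2×2 (Middle, Bottom vs b2, b3):
Let Row play Middle with probability p. Expected payoff against b2: 8p + 0(1−p) = 8p; against b3: (-6)p + 3(1−p) = −9p + 3.
Setting these equal: 8p = −9p + 3 ⇒ 17p = 3 ⇒ p = 3/17, and the value is (8)·(3/17) = 24/17.
For Column: with q = P(b2), equating Middle's and Bottom's payoffs gives 14q − 6 = −3q + 3 ⇒ q = 9/17.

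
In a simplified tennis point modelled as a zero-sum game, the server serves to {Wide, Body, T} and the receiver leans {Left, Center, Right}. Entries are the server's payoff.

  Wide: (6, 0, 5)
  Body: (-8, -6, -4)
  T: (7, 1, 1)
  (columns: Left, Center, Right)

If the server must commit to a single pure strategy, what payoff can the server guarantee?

Row minima: Wide → 0, Body → -8, T → 1.
The best of these is 1.

1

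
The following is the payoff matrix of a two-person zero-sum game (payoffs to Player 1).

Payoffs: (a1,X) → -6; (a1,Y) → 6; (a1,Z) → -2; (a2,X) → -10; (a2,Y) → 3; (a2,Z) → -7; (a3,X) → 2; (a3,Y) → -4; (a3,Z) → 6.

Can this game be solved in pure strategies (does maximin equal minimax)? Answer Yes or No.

No

Row minima: a1 → -6, a2 → -10, a3 → -4; maximin = -4.
Column maxima: X → 2, Y → 6, Z → 6; minimax = 2.
-4 ≠ 2, so no pure-strategy equilibrium exists.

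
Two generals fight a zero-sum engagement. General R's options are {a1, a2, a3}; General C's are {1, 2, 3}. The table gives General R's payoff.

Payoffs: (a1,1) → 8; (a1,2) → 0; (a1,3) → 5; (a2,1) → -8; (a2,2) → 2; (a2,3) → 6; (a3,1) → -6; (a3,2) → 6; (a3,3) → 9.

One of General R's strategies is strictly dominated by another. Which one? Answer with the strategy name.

a2

a3 gives a strictly higher payoff than a2 against every column: -6 > -8, 6 > 2, 9 > 6.
So a2 is strictly dominated and General R never plays it.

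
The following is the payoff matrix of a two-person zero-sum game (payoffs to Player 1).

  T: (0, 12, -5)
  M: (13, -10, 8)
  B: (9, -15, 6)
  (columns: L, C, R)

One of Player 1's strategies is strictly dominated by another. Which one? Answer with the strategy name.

M gives a strictly higher payoff than B against every column: 13 > 9, -10 > -15, 8 > 6.
So B is strictly dominated and Player 1 never plays it.

B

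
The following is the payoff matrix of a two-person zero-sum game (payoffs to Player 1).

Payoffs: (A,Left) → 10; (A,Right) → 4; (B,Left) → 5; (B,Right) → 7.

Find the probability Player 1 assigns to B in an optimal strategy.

3/4

Row minima: A → 4, B → 5; maximin = 5.
Column maxima: Left → 10, Right → 7; minimax = 7.
5 ≠ 7, so there is no saddle point; optimal play is mixed.
Let Player 1 play A with probability p. Expected payoff against Left: 10p + 5(1−p) = 5p + 5; against Right: 4p + 7(1−p) = −3p + 7.
Setting these equal: 5p + 5 = −3p + 7 ⇒ 8p = 2 ⇒ p = 1/4, and the value is (5)·(1/4) + 5 = 25/4.
For Player 2: with q = P(Left), equating A's and B's payoffs gives 6q + 4 = −2q + 7 ⇒ q = 3/8.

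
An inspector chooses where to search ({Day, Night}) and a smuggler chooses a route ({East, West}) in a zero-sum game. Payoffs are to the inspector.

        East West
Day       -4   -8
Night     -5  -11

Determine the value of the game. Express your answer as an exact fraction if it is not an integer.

Row minima: Day → -8, Night → -11; maximin = -8.
Column maxima: East → -4, West → -8; minimax = -8.
Since maximin = minimax = -8, there is a saddle point and the value is -8.

-8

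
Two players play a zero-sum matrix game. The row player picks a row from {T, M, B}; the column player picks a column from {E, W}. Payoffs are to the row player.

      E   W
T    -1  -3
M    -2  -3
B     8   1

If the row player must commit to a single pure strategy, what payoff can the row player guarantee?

Row minima: T → -3, M → -3, B → 1.
The best of these is 1.

1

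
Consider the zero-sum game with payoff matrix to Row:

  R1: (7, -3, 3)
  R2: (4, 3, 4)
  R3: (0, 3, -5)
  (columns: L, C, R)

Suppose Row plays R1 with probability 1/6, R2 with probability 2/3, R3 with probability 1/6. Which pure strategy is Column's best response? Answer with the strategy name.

If Column plays L, Row's expected payoff is (1/6)·7 + (2/3)·4 + (1/6)·0 = 23/6.
If Column plays C, Row's expected payoff is (1/6)·(-3) + (2/3)·3 + (1/6)·3 = 2.
If Column plays R, Row's expected payoff is (1/6)·3 + (2/3)·4 + (1/6)·(-5) = 7/3.
Column minimizes Row's payoff; the smallest is 2, so the best response is C.

C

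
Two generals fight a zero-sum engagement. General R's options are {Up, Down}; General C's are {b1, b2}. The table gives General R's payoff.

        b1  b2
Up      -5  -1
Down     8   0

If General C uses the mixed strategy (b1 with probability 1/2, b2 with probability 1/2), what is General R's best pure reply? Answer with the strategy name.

Down

Expected payoff of Up: (1/2)·(-5) + (1/2)·(-1) = -3.
Expected payoff of Down: (1/2)·8 + (1/2)·0 = 4.
The largest is 4, so General R's best response is Down.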